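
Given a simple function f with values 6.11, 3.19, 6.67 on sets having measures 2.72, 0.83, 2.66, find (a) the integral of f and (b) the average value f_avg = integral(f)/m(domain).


Step 1: Integral = sum(value_i * measure_i)
= 6.11*2.72 + 3.19*0.83 + 6.67*2.66
= 16.6192 + 2.6477 + 17.7422
= 37.0091
Step 2: Total measure of domain = 2.72 + 0.83 + 2.66 = 6.21
Step 3: Average value = 37.0091 / 6.21 = 5.959597


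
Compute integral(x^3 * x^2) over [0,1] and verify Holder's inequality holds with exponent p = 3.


Step 1: Exact integral of f*g = integral(x^5, 0, 1) = 1/6
     = 0.166667
Step 2: Holder bound with p=3, q=1.5:
  ||f||_p = (integral x^9 dx)^(1/3) = (1/10)^(1/3) = 0.464159
  ||g||_q = (integral x^3 dx)^(1/1.5) = (1/4)^(1/1.5) = 0.39685
Step 3: Holder bound = ||f||_p * ||g||_q = 0.464159 * 0.39685 = 0.184202
Verification: 0.166667 <= 0.184202 (Holder holds)


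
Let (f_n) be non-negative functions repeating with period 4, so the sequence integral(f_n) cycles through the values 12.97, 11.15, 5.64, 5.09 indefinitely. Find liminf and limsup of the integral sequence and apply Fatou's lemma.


The sequence (integral(f_n)) is periodic with period 4, repeating the values 12.97, 11.15, 5.64, 5.09 indefinitely.
Step 1: For a periodic sequence, every tail (a_m, a_(m+1), ...) contains all 4 period values infinitely often.
Step 2: Hence inf of every tail = min of the period values = min(12.97, 11.15, 5.64, 5.09) = 5.09.
        liminf_n integral(f_n) = sup over m of (inf of tail from m) = 5.09.
Step 3: Similarly sup of every tail = max of the period values = 12.97.
        limsup_n integral(f_n) = 12.97.
Step 4: Fatou's lemma: integral(liminf_n f_n) <= liminf_n integral(f_n) = 5.09.
        So the integral of the pointwise liminf is at most 5.09.


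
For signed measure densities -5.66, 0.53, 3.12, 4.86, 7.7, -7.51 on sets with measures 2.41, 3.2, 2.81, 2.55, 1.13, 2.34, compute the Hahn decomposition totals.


Step 1: Compute signed measure on each set:
  Set 1: -5.66 * 2.41 = -13.6406
  Set 2: 0.53 * 3.2 = 1.696
  Set 3: 3.12 * 2.81 = 8.7672
  Set 4: 4.86 * 2.55 = 12.393
  Set 5: 7.7 * 1.13 = 8.701
  Set 6: -7.51 * 2.34 = -17.5734
Step 2: Total signed measure = (-13.6406) + (1.696) + (8.7672) + (12.393) + (8.701) + (-17.5734)
     = 0.3432
Step 3: Positive part mu+(X) = sum of positive contributions = 31.5572
Step 4: Negative part mu-(X) = |sum of negative contributions| = 31.214


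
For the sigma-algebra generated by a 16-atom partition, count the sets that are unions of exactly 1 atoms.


Each element of F is a union of some subset of the 16 atoms.
Elements that are unions of exactly 1 atoms correspond to 1-element subsets of the 16 atoms.
Count = C(16, 1) = 16! / (1! * 15!) = 16.


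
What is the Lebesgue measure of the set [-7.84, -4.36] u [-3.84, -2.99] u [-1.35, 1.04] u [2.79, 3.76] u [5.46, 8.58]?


For pairwise disjoint intervals, m(union) = sum of lengths.
= (-4.36 - -7.84) + (-2.99 - -3.84) + (1.04 - -1.35) + (3.76 - 2.79) + (8.58 - 5.46)
= 3.48 + 0.85 + 2.39 + 0.97 + 3.12
= 10.81


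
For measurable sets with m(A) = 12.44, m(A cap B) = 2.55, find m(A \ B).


m(A \ B) = m(A) - m(A n B)
= 12.44 - 2.55
= 9.89


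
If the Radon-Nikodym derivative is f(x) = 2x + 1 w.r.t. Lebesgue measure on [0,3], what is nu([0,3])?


nu(A) = integral_A (dnu/dmu) dmu = integral_0^3 (2x + 1) dx
Step 1: Antiderivative F(x) = (2/2)x^2 + 1x
Step 2: F(3) = (2/2)*3^2 + 1*3 = 9 + 3 = 12
Step 3: F(0) = (2/2)*0^2 + 1*0 = 0.0 + 0 = 0.0
Step 4: nu([0,3]) = F(3) - F(0) = 12 - 0.0 = 12


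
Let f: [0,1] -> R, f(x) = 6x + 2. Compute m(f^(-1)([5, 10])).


f^(-1)([5, 10]) = {x : 5 <= 6x + 2 <= 10}
Solving: (5 - 2)/6 <= x <= (10 - 2)/6
= [0.5, 1.333333]
Intersecting with [0,1]: [0.5, 1]
Measure = 1 - 0.5 = 0.5


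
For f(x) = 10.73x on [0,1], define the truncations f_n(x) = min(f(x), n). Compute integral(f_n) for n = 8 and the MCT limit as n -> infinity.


f(x) = 10.73x on [0,1]; f_n(x) = min(10.73x, n). At n = 8:
Step 1: f(x) reaches 8 at x = 8/10.73 = 0.745573
Step 2: integral(f_8) = integral(10.73x, 0, 0.745573) + integral(8, 0.745573, 1)
       = 10.73*0.745573^2/2 + 8*(1 - 0.745573)
       = 2.982293 + 2.035415
       = 5.017707
Step 3: As n -> infinity, f_n increases to f, so by MCT integral(f_n) -> integral(f) = 10.73/2 = 5.365.
Convergence: integral(f_8) = 5.017707 -> 5.365 as n -> infinity


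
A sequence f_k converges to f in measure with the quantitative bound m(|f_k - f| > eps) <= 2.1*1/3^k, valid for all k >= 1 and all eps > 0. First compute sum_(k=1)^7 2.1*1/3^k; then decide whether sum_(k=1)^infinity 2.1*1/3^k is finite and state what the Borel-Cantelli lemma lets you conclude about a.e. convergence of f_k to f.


Step 1: List the terms 2.1*1/3^k for k = 1 to 7:
  k=1: 0.7
  k=2: 0.233333
  k=3: 0.077778
  k=4: 0.025926
  k=5: 0.008642
  k=6: 0.002881
  k=7: 9.602195e-04
Step 2: Partial sum = 0.7 + 0.233333 + 0.077778 + 0.025926 + 0.008642 + 0.002881 + 9.602195e-04
     = 1.04952
Step 3: The full series sum_(k>=1) 2.1*1/3^k converges (geometric series with ratio 1/3 < 1; a constant multiple of a convergent series converges).
Step 4: Fix eps > 0. Since sum_k m(|f_k - f| > eps) < infinity, the Borel-Cantelli lemma gives
        m(limsup_k {|f_k - f| > eps}) = 0, i.e. for a.e. x, |f_k(x) - f(x)| <= eps for all large k.
        Applying this with eps = 1/j for j = 1, 2, ... and intersecting the countably many full-measure sets,
        for a.e. x we get limsup_k |f_k(x) - f(x)| <= 1/j for every j, hence f_k -> f almost everywhere.
Conclusion: series converges; Borel-Cantelli yields f_k -> f a.e.


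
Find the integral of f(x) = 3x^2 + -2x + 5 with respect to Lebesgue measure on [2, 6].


The Lebesgue integral of a Riemann-integrable function agrees with the Riemann integral.
Antiderivative F(x) = (3/3)x^3 + (-2/2)x^2 + 5x
F(6) = (3/3)*6^3 + (-2/2)*6^2 + 5*6
     = (3/3)*216 + (-2/2)*36 + 5*6
     = 216 + -36 + 30
     = 210
F(2) = 14
Integral = F(6) - F(2) = 210 - 14 = 196


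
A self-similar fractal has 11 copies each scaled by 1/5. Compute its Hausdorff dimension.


For a self-similar set with N copies scaled by 1/r:
dim_H = log(N)/log(r) = log(11)/log(5)
= 2.397895/1.609438
= 1.489896


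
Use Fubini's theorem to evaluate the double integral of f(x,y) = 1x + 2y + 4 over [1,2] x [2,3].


By Fubini, integrate in x first, then y.
Step 1: Fix y, integrate over x in [1,2]:
  integral(1x + 2y + 4, x=1..2)
  = 1*(2^2 - 1^2)/2 + (2y + 4)*(2 - 1)
  = 1.5 + (2y + 4)*1
  = 1.5 + 2y + 4
  = 5.5 + 2y
Step 2: Integrate over y in [2,3]:
  integral(5.5 + 2y, y=2..3)
  = 5.5*1 + 2*(3^2 - 2^2)/2
  = 5.5 + 5
  = 10.5


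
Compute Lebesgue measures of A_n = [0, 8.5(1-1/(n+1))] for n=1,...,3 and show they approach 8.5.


By continuity of measure from below: if A_n increases to A, then m(A_n) -> m(A).
Here A = [0, 8.5], so m(A) = 8.5
Step 1: a_1 = 8.5*(1 - 1/2) = 4.25, m(A_1) = 4.25
Step 2: a_2 = 8.5*(1 - 1/3) = 5.6667, m(A_2) = 5.6667
Step 3: a_3 = 8.5*(1 - 1/4) = 6.375, m(A_3) = 6.375
Limit: m(A_n) -> m([0,8.5]) = 8.5


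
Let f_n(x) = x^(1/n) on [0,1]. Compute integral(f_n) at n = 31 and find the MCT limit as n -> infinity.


At n = 31: f_31(x) = x^(1/31).
Step 1: integral(x^(1/31), 0, 1) = [x^(1/31+1) / (1/31+1)] from 0 to 1
     = 1 / (1/31 + 1) = 1 / ((31+1)/31) = 31/(31+1)
     = 31/32 = 0.96875
Step 2: As n -> infinity, f_n(x) = x^(1/n) -> 1 for x in (0,1], and f_n is increasing in n.
By MCT, lim_n integral(f_n) = integral(lim_n f_n) = integral(1, 0, 1) = 1.
Step 3: Verify convergence: 31/32 = 0.96875 -> 1


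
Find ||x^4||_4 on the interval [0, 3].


Step 1: ||f||_4 = (integral_0^3 |x^4|^4 dx)^(1/4)
     = (integral_0^3 x^16 dx)^(1/4)
Step 2: integral_0^3 x^16 dx = [x^17/(17)] from 0 to 3 = 3^17/17
     = 129140163/17 = 7.596480e+06
Step 3: ||f||_4 = (7.596480e+06)^(1/4) = 52.49925


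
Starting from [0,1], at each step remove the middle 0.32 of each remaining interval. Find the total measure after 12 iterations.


Step 1: At each step, fraction remaining = 1 - 0.32 = 0.68
Step 2: After 12 steps, measure = (0.68)^12
Result = 0.009775


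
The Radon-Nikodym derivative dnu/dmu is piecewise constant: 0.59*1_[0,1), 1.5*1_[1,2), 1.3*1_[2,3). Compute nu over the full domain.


Integrate each piece of the Radon-Nikodym derivative:
Step 1: integral_0^1 0.59 dx = 0.59*(1-0) = 0.59*1 = 0.59
Step 2: integral_1^2 1.5 dx = 1.5*(2-1) = 1.5*1 = 1.5
Step 3: integral_2^3 1.3 dx = 1.3*(3-2) = 1.3*1 = 1.3
Total: 0.59 + 1.5 + 1.3 = 3.39


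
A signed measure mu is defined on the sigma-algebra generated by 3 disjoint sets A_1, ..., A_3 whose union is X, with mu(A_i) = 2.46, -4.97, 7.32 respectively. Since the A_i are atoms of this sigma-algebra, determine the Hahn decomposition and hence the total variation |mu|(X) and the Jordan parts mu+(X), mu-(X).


Step 1: Every measurable set is a union of atoms (the cells / points), so a Hahn decomposition is
  obtained by grouping atoms by sign: P = union of atoms with mu > 0, N = union of the remaining atoms.
  Atoms in P (indices): 1, 3;  atoms in N (indices): 2
  Positive values: 2.46, 7.32
  Negative values: -4.97
Step 2: mu+(X) = mu(P) = sum of positive atom values = 9.78
Step 3: mu-(X) = -mu(N) = sum of |negative atom values| = 4.97
Step 4: |mu|(X) = mu+(X) + mu-(X) = 9.78 + 4.97 = 14.75


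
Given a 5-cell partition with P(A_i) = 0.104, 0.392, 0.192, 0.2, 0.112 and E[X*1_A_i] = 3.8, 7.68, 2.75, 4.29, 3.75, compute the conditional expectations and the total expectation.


For each cell A_i: E[X|A_i] = E[X*1_A_i] / P(A_i)
Step 1: E[X|A_1] = 3.8 / 0.104 = 36.538462
Step 2: E[X|A_2] = 7.68 / 0.392 = 19.591837
Step 3: E[X|A_3] = 2.75 / 0.192 = 14.322917
Step 4: E[X|A_4] = 4.29 / 0.2 = 21.45
Step 5: E[X|A_5] = 3.75 / 0.112 = 33.482143
Verification: E[X] = sum E[X*1_A_i] = 3.8 + 7.68 + 2.75 + 4.29 + 3.75 = 22.27


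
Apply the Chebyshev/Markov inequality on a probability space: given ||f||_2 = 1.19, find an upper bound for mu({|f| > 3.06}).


Chebyshev/Markov inequality: mu(|f| > eps) <= (||f||_p / eps)^p
Step 1: ||f||_2 / eps = 1.19 / 3.06 = 0.388889
Step 2: Raise to power p = 2:
  (0.388889)^2 = 0.151235
Step 3: Therefore mu(|f| > 3.06) <= 0.151235


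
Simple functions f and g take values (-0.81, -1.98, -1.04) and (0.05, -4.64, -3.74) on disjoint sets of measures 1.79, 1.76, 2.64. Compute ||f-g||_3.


Step 1: Compute differences f_i - g_i:
  -0.81 - 0.05 = -0.86
  -1.98 - -4.64 = 2.66
  -1.04 - -3.74 = 2.7
Step 2: Compute |diff|^3 * measure for each set:
  |-0.86|^3 * 1.79 = 0.636056 * 1.79 = 1.13854
  |2.66|^3 * 1.76 = 18.821096 * 1.76 = 33.125129
  |2.7|^3 * 2.64 = 19.683 * 2.64 = 51.96312
Step 3: Sum = 86.226789
Step 4: ||f-g||_3 = (86.226789)^(1/3) = 4.417882


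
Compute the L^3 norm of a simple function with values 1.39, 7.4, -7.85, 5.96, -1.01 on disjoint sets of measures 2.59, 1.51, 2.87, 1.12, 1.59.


Step 1: Compute |f_i|^3 for each value:
  |1.39|^3 = 2.685619
  |7.4|^3 = 405.224
  |-7.85|^3 = 483.736625
  |5.96|^3 = 211.708736
  |-1.01|^3 = 1.030301
Step 2: Multiply by measures and sum:
  2.685619 * 2.59 = 6.955753
  405.224 * 1.51 = 611.88824
  483.736625 * 2.87 = 1388.324114
  211.708736 * 1.12 = 237.113784
  1.030301 * 1.59 = 1.638179
Sum = 6.955753 + 611.88824 + 1388.324114 + 237.113784 + 1.638179 = 2245.92007
Step 3: Take the p-th root:
||f||_3 = (2245.92007)^(1/3) = 13.095782


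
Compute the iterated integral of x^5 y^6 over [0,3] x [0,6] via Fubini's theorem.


By Fubini's theorem, the double integral factors as a product of single integrals:
Step 1: integral_0^3 x^5 dx = [x^6/6] from 0 to 3
     = 3^6/6 = 121.5
Step 2: integral_0^6 y^6 dy = [y^7/7] from 0 to 6
     = 6^7/7 = 39990.857143
Step 3: Double integral = 121.5 * 39990.857143 = 4.858889e+06


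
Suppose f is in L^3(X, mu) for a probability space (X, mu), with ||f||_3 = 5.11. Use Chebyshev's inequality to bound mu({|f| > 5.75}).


Chebyshev/Markov inequality: mu(|f| > eps) <= (||f||_p / eps)^p
Step 1: ||f||_3 / eps = 5.11 / 5.75 = 0.888696
Step 2: Raise to power p = 3:
  (0.888696)^3 = 0.701874
Step 3: Therefore mu(|f| > 5.75) <= 0.701874


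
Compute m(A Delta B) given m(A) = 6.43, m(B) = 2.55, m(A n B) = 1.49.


m(A Delta B) = m(A) + m(B) - 2*m(A n B)
= 6.43 + 2.55 - 2*1.49
= 6.43 + 2.55 - 2.98
= 6


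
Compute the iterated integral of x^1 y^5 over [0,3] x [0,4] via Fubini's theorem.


By Fubini's theorem, the double integral factors as a product of single integrals:
Step 1: integral_0^3 x^1 dx = [x^2/2] from 0 to 3
     = 3^2/2 = 4.5
Step 2: integral_0^4 y^5 dy = [y^6/6] from 0 to 4
     = 4^6/6 = 682.666667
Step 3: Double integral = 4.5 * 682.666667 = 3072


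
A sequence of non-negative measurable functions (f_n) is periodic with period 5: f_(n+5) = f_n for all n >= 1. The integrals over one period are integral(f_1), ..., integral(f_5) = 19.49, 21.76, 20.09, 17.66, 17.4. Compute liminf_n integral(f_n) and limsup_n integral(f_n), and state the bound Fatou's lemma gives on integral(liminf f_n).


The sequence (integral(f_n)) is periodic with period 5, repeating the values 19.49, 21.76, 20.09, 17.66, 17.4 indefinitely.
Step 1: For a periodic sequence, every tail (a_m, a_(m+1), ...) contains all 5 period values infinitely often.
Step 2: Hence inf of every tail = min of the period values = min(19.49, 21.76, 20.09, 17.66, 17.4) = 17.4.
        liminf_n integral(f_n) = sup over m of (inf of tail from m) = 17.4.
Step 3: Similarly sup of every tail = max of the period values = 21.76.
        limsup_n integral(f_n) = 21.76.
Step 4: Fatou's lemma: integral(liminf_n f_n) <= liminf_n integral(f_n) = 17.4.
        So the integral of the pointwise liminf is at most 17.4.


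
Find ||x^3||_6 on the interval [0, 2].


Step 1: ||f||_6 = (integral_0^2 |x^3|^6 dx)^(1/6)
     = (integral_0^2 x^18 dx)^(1/6)
Step 2: integral_0^2 x^18 dx = [x^19/(19)] from 0 to 2 = 2^19/19
     = 524288/19 = 27594.105263
Step 3: ||f||_6 = (27594.105263)^(1/6) = 5.497131


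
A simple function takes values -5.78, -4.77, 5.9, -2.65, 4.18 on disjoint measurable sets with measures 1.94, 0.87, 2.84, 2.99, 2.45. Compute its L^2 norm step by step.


Step 1: Compute |f_i|^2 for each value:
  |-5.78|^2 = 33.4084
  |-4.77|^2 = 22.7529
  |5.9|^2 = 34.81
  |-2.65|^2 = 7.0225
  |4.18|^2 = 17.4724
Step 2: Multiply by measures and sum:
  33.4084 * 1.94 = 64.812296
  22.7529 * 0.87 = 19.795023
  34.81 * 2.84 = 98.8604
  7.0225 * 2.99 = 20.997275
  17.4724 * 2.45 = 42.80738
Sum = 64.812296 + 19.795023 + 98.8604 + 20.997275 + 42.80738 = 247.272374
Step 3: Take the p-th root:
||f||_2 = (247.272374)^(1/2) = 15.724897


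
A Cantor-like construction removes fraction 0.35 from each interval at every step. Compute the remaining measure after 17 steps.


Step 1: At each step, fraction remaining = 1 - 0.35 = 0.65
Step 2: After 17 steps, measure = (0.65)^17
Result = 6.599744e-04


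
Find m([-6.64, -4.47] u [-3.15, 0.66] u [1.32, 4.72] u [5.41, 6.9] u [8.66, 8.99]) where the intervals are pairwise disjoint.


For pairwise disjoint intervals, m(union) = sum of lengths.
= (-4.47 - -6.64) + (0.66 - -3.15) + (4.72 - 1.32) + (6.9 - 5.41) + (8.99 - 8.66)
= 2.17 + 3.81 + 3.4 + 1.49 + 0.33
= 11.2


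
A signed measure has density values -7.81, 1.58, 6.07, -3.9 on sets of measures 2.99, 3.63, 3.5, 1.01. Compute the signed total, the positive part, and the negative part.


Step 1: Compute signed measure on each set:
  Set 1: -7.81 * 2.99 = -23.3519
  Set 2: 1.58 * 3.63 = 5.7354
  Set 3: 6.07 * 3.5 = 21.245
  Set 4: -3.9 * 1.01 = -3.939
Step 2: Total signed measure = (-23.3519) + (5.7354) + (21.245) + (-3.939)
     = -0.3105
Step 3: Positive part mu+(X) = sum of positive contributions = 26.9804
Step 4: Negative part mu-(X) = |sum of negative contributions| = 27.2909


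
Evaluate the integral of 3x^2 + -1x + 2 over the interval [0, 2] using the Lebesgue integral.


The Lebesgue integral of a Riemann-integrable function agrees with the Riemann integral.
Antiderivative F(x) = (3/3)x^3 + (-1/2)x^2 + 2x
F(2) = (3/3)*2^3 + (-1/2)*2^2 + 2*2
     = (3/3)*8 + (-1/2)*4 + 2*2
     = 8 + -2 + 4
     = 10
F(0) = 0.0
Integral = F(2) - F(0) = 10 - 0.0 = 10


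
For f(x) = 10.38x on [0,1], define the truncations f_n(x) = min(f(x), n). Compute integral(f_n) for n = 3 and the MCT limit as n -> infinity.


f(x) = 10.38x on [0,1]; f_n(x) = min(10.38x, n). At n = 3:
Step 1: f(x) reaches 3 at x = 3/10.38 = 0.289017
Step 2: integral(f_3) = integral(10.38x, 0, 0.289017) + integral(3, 0.289017, 1)
       = 10.38*0.289017^2/2 + 3*(1 - 0.289017)
       = 0.433526 + 2.132948
       = 2.566474
Step 3: As n -> infinity, f_n increases to f, so by MCT integral(f_n) -> integral(f) = 10.38/2 = 5.19.
Convergence: integral(f_3) = 2.566474 -> 5.19 as n -> infinity


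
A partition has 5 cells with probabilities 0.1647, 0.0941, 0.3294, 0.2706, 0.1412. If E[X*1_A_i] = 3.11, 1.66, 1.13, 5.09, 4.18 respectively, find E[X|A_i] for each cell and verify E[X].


For each cell A_i: E[X|A_i] = E[X*1_A_i] / P(A_i)
Step 1: E[X|A_1] = 3.11 / 0.1647 = 18.882817
Step 2: E[X|A_2] = 1.66 / 0.0941 = 17.640808
Step 3: E[X|A_3] = 1.13 / 0.3294 = 3.43048
Step 4: E[X|A_4] = 5.09 / 0.2706 = 18.810052
Step 5: E[X|A_5] = 4.18 / 0.1412 = 29.603399
Verification: E[X] = sum E[X*1_A_i] = 3.11 + 1.66 + 1.13 + 5.09 + 4.18 = 15.17


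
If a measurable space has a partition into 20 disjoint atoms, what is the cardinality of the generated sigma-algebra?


Each element of the sigma-algebra is a union of some subset of the 20 atoms.
The number of such subsets is 2^20 = 1048576.


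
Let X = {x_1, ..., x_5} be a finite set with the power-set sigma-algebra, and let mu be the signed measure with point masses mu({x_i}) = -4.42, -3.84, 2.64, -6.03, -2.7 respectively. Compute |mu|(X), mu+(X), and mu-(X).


Step 1: Every measurable set is a union of atoms (the cells / points), so a Hahn decomposition is
  obtained by grouping atoms by sign: P = union of atoms with mu > 0, N = union of the remaining atoms.
  Atoms in P (indices): 3;  atoms in N (indices): 1, 2, 4, 5
  Positive values: 2.64
  Negative values: -4.42, -3.84, -6.03, -2.7
Step 2: mu+(X) = mu(P) = sum of positive atom values = 2.64
Step 3: mu-(X) = -mu(N) = sum of |negative atom values| = 16.99
Step 4: |mu|(X) = mu+(X) + mu-(X) = 2.64 + 16.99 = 19.63


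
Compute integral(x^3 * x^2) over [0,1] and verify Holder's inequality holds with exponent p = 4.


Step 1: Exact integral of f*g = integral(x^5, 0, 1) = 1/6
     = 0.166667
Step 2: Holder bound with p=4, q=1.333333:
  ||f||_p = (integral x^12 dx)^(1/4) = (1/13)^(1/4) = 0.52664
  ||g||_q = (integral x^2.666667 dx)^(1/1.333333) = (1/3.666667)^(1/1.333333) = 0.377395
Step 3: Holder bound = ||f||_p * ||g||_q = 0.52664 * 0.377395 = 0.198752
Verification: 0.166667 <= 0.198752 (Holder holds)


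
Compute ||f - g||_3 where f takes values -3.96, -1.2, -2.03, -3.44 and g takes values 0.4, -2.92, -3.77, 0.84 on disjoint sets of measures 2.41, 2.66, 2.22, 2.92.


Step 1: Compute differences f_i - g_i:
  -3.96 - 0.4 = -4.36
  -1.2 - -2.92 = 1.72
  -2.03 - -3.77 = 1.74
  -3.44 - 0.84 = -4.28
Step 2: Compute |diff|^3 * measure for each set:
  |-4.36|^3 * 2.41 = 82.881856 * 2.41 = 199.745273
  |1.72|^3 * 2.66 = 5.088448 * 2.66 = 13.535272
  |1.74|^3 * 2.22 = 5.268024 * 2.22 = 11.695013
  |-4.28|^3 * 2.92 = 78.402752 * 2.92 = 228.936036
Step 3: Sum = 453.911594
Step 4: ||f-g||_3 = (453.911594)^(1/3) = 7.685234


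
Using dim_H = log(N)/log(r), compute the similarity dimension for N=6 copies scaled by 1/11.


For a self-similar set with N copies scaled by 1/r:
dim_H = log(N)/log(r) = log(6)/log(11)
= 1.791759/2.397895
= 0.747222


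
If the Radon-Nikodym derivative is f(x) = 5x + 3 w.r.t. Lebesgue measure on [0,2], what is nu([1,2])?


nu(A) = integral_A (dnu/dmu) dmu = integral_1^2 (5x + 3) dx
Step 1: Antiderivative F(x) = (5/2)x^2 + 3x
Step 2: F(2) = (5/2)*2^2 + 3*2 = 10 + 6 = 16
Step 3: F(1) = (5/2)*1^2 + 3*1 = 2.5 + 3 = 5.5
Step 4: nu([1,2]) = F(2) - F(1) = 16 - 5.5 = 10.5


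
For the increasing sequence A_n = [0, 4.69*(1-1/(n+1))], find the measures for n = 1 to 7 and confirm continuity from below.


By continuity of measure from below: if A_n increases to A, then m(A_n) -> m(A).
Here A = [0, 4.69], so m(A) = 4.69
Step 1: a_1 = 4.69*(1 - 1/2) = 2.345, m(A_1) = 2.345
Step 2: a_2 = 4.69*(1 - 1/3) = 3.1267, m(A_2) = 3.1267
Step 3: a_3 = 4.69*(1 - 1/4) = 3.5175, m(A_3) = 3.5175
Step 4: a_4 = 4.69*(1 - 1/5) = 3.752, m(A_4) = 3.752
Step 5: a_5 = 4.69*(1 - 1/6) = 3.9083, m(A_5) = 3.9083
Step 6: a_6 = 4.69*(1 - 1/7) = 4.02, m(A_6) = 4.02
Step 7: a_7 = 4.69*(1 - 1/8) = 4.1038, m(A_7) = 4.1038
Limit: m(A_n) -> m([0,4.69]) = 4.69


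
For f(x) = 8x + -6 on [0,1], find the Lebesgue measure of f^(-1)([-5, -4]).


f^(-1)([-5, -4]) = {x : -5 <= 8x + -6 <= -4}
Solving: (-5 - -6)/8 <= x <= (-4 - -6)/8
= [0.125, 0.25]
Intersecting with [0,1]: [0.125, 0.25]
Measure = 0.25 - 0.125 = 0.125


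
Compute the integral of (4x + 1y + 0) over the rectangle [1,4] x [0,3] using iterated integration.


By Fubini, integrate in x first, then y.
Step 1: Fix y, integrate over x in [1,4]:
  integral(4x + 1y + 0, x=1..4)
  = 4*(4^2 - 1^2)/2 + (1y + 0)*(4 - 1)
  = 30 + (1y + 0)*3
  = 30 + 3y + 0
  = 30 + 3y
Step 2: Integrate over y in [0,3]:
  integral(30 + 3y, y=0..3)
  = 30*3 + 3*(3^2 - 0^2)/2
  = 90 + 13.5
  = 103.5


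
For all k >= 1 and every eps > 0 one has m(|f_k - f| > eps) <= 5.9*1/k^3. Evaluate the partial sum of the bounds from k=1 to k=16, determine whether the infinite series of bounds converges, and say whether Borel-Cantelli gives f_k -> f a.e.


Step 1: List the terms 5.9*1/k^3 for k = 1 to 16:
  k=1: 5.9
  k=2: 0.7375
  k=3: 0.218519
  k=4: 0.092188
  k=5: 0.0472
  k=6: 0.027315
  k=7: 0.017201
  k=8: 0.011523
  k=9: 0.008093
  k=10: 0.0059
  k=11: 0.004433
  k=12: 0.003414
  k=13: 0.002685
  k=14: 0.00215
  k=15: 0.001748
  k=16: 0.00144
Step 2: Partial sum = 5.9 + 0.7375 + 0.218519 + 0.092188 + 0.0472 + 0.027315 + 0.017201 + 0.011523 + 0.008093 + 0.0059 + 0.004433 + 0.003414 + 0.002685 + 0.00215 + 0.001748 + 0.00144
     = 7.08131
Step 3: The full series sum_(k>=1) 5.9*1/k^3 converges (p-series with p = 3 > 1; a constant multiple of a convergent series converges).
Step 4: Fix eps > 0. Since sum_k m(|f_k - f| > eps) < infinity, the Borel-Cantelli lemma gives
        m(limsup_k {|f_k - f| > eps}) = 0, i.e. for a.e. x, |f_k(x) - f(x)| <= eps for all large k.
        Applying this with eps = 1/j for j = 1, 2, ... and intersecting the countably many full-measure sets,
        for a.e. x we get limsup_k |f_k(x) - f(x)| <= 1/j for every j, hence f_k -> f almost everywhere.
Conclusion: series converges; Borel-Cantelli yields f_k -> f a.e.


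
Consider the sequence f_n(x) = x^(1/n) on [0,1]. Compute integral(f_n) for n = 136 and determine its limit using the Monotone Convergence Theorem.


At n = 136: f_136(x) = x^(1/136).
Step 1: integral(x^(1/136), 0, 1) = [x^(1/136+1) / (1/136+1)] from 0 to 1
     = 1 / (1/136 + 1) = 1 / ((136+1)/136) = 136/(136+1)
     = 136/137 = 0.992701
Step 2: As n -> infinity, f_n(x) = x^(1/n) -> 1 for x in (0,1], and f_n is increasing in n.
By MCT, lim_n integral(f_n) = integral(lim_n f_n) = integral(1, 0, 1) = 1.
Step 3: Verify convergence: 136/137 = 0.992701 -> 1


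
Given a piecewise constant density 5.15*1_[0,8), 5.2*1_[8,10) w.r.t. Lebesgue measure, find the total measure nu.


Integrate each piece of the Radon-Nikodym derivative:
Step 1: integral_0^8 5.15 dx = 5.15*(8-0) = 5.15*8 = 41.2
Step 2: integral_8^10 5.2 dx = 5.2*(10-8) = 5.2*2 = 10.4
Total: 41.2 + 10.4 = 51.6


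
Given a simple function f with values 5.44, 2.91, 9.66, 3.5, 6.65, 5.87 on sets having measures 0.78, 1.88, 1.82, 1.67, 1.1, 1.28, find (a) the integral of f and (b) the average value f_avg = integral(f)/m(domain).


Step 1: Integral = sum(value_i * measure_i)
= 5.44*0.78 + 2.91*1.88 + 9.66*1.82 + 3.5*1.67 + 6.65*1.1 + 5.87*1.28
= 4.2432 + 5.4708 + 17.5812 + 5.845 + 7.315 + 7.5136
= 47.9688
Step 2: Total measure of domain = 0.78 + 1.88 + 1.82 + 1.67 + 1.1 + 1.28 = 8.53
Step 3: Average value = 47.9688 / 8.53 = 5.62354


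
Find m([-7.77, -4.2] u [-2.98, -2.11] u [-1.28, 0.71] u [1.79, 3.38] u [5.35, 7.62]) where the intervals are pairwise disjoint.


For pairwise disjoint intervals, m(union) = sum of lengths.
= (-4.2 - -7.77) + (-2.11 - -2.98) + (0.71 - -1.28) + (3.38 - 1.79) + (7.62 - 5.35)
= 3.57 + 0.87 + 1.99 + 1.59 + 2.27
= 10.29


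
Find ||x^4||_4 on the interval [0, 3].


Step 1: ||f||_4 = (integral_0^3 |x^4|^4 dx)^(1/4)
     = (integral_0^3 x^16 dx)^(1/4)
Step 2: integral_0^3 x^16 dx = [x^17/(17)] from 0 to 3 = 3^17/17
     = 129140163/17 = 7.596480e+06
Step 3: ||f||_4 = (7.596480e+06)^(1/4) = 52.49925


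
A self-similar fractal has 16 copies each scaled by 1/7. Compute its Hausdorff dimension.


For a self-similar set with N copies scaled by 1/r:
dim_H = log(N)/log(r) = log(16)/log(7)
= 2.772589/1.94591
= 1.424829


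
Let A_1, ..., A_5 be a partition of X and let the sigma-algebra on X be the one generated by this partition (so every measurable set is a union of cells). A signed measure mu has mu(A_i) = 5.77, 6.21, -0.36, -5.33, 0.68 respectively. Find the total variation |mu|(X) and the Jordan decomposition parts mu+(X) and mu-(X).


Step 1: Every measurable set is a union of atoms (the cells / points), so a Hahn decomposition is
  obtained by grouping atoms by sign: P = union of atoms with mu > 0, N = union of the remaining atoms.
  Atoms in P (indices): 1, 2, 5;  atoms in N (indices): 3, 4
  Positive values: 5.77, 6.21, 0.68
  Negative values: -0.36, -5.33
Step 2: mu+(X) = mu(P) = sum of positive atom values = 12.66
Step 3: mu-(X) = -mu(N) = sum of |negative atom values| = 5.69
Step 4: |mu|(X) = mu+(X) + mu-(X) = 12.66 + 5.69 = 18.35


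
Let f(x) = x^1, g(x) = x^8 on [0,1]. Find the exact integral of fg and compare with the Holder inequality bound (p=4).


Step 1: Exact integral of f*g = integral(x^9, 0, 1) = 1/10
     = 0.1
Step 2: Holder bound with p=4, q=1.333333:
  ||f||_p = (integral x^4 dx)^(1/4) = (1/5)^(1/4) = 0.66874
  ||g||_q = (integral x^10.666667 dx)^(1/1.333333) = (1/11.666667)^(1/1.333333) = 0.158413
Step 3: Holder bound = ||f||_p * ||g||_q = 0.66874 * 0.158413 = 0.105937
Verification: 0.1 <= 0.105937 (Holder holds)


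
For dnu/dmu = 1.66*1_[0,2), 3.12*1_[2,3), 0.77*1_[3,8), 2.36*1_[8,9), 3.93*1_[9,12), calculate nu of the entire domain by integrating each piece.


Integrate each piece of the Radon-Nikodym derivative:
Step 1: integral_0^2 1.66 dx = 1.66*(2-0) = 1.66*2 = 3.32
Step 2: integral_2^3 3.12 dx = 3.12*(3-2) = 3.12*1 = 3.12
Step 3: integral_3^8 0.77 dx = 0.77*(8-3) = 0.77*5 = 3.85
Step 4: integral_8^9 2.36 dx = 2.36*(9-8) = 2.36*1 = 2.36
Step 5: integral_9^12 3.93 dx = 3.93*(12-9) = 3.93*3 = 11.79
Total: 3.32 + 3.12 + 3.85 + 2.36 + 11.79 = 24.44


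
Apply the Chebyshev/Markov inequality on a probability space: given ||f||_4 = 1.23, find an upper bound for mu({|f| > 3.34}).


Chebyshev/Markov inequality: mu(|f| > eps) <= (||f||_p / eps)^p
Step 1: ||f||_4 / eps = 1.23 / 3.34 = 0.368263
Step 2: Raise to power p = 4:
  (0.368263)^4 = 0.018392
Step 3: Therefore mu(|f| > 3.34) <= 0.018392


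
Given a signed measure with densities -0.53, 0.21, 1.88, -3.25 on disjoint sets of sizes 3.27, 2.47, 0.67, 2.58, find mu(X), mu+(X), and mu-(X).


Step 1: Compute signed measure on each set:
  Set 1: -0.53 * 3.27 = -1.7331
  Set 2: 0.21 * 2.47 = 0.5187
  Set 3: 1.88 * 0.67 = 1.2596
  Set 4: -3.25 * 2.58 = -8.385
Step 2: Total signed measure = (-1.7331) + (0.5187) + (1.2596) + (-8.385)
     = -8.3398
Step 3: Positive part mu+(X) = sum of positive contributions = 1.7783
Step 4: Negative part mu-(X) = |sum of negative contributions| = 10.1181


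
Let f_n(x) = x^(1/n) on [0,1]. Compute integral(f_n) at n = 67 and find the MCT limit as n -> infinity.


At n = 67: f_67(x) = x^(1/67).
Step 1: integral(x^(1/67), 0, 1) = [x^(1/67+1) / (1/67+1)] from 0 to 1
     = 1 / (1/67 + 1) = 1 / ((67+1)/67) = 67/(67+1)
     = 67/68 = 0.985294
Step 2: As n -> infinity, f_n(x) = x^(1/n) -> 1 for x in (0,1], and f_n is increasing in n.
By MCT, lim_n integral(f_n) = integral(lim_n f_n) = integral(1, 0, 1) = 1.
Step 3: Verify convergence: 67/68 = 0.985294 -> 1


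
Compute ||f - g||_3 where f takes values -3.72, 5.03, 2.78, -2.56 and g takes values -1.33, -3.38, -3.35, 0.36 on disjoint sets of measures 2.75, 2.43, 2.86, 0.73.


Step 1: Compute differences f_i - g_i:
  -3.72 - -1.33 = -2.39
  5.03 - -3.38 = 8.41
  2.78 - -3.35 = 6.13
  -2.56 - 0.36 = -2.92
Step 2: Compute |diff|^3 * measure for each set:
  |-2.39|^3 * 2.75 = 13.651919 * 2.75 = 37.542777
  |8.41|^3 * 2.43 = 594.823321 * 2.43 = 1445.42067
  |6.13|^3 * 2.86 = 230.346397 * 2.86 = 658.790695
  |-2.92|^3 * 0.73 = 24.897088 * 0.73 = 18.174874
Step 3: Sum = 2159.929017
Step 4: ||f-g||_3 = (2159.929017)^(1/3) = 12.926467


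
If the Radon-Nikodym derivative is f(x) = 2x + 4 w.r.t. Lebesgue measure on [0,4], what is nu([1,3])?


nu(A) = integral_A (dnu/dmu) dmu = integral_1^3 (2x + 4) dx
Step 1: Antiderivative F(x) = (2/2)x^2 + 4x
Step 2: F(3) = (2/2)*3^2 + 4*3 = 9 + 12 = 21
Step 3: F(1) = (2/2)*1^2 + 4*1 = 1 + 4 = 5
Step 4: nu([1,3]) = F(3) - F(1) = 21 - 5 = 16


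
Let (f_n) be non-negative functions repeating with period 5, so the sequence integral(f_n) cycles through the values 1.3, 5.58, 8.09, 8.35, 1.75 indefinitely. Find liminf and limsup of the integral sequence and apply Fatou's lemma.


The sequence (integral(f_n)) is periodic with period 5, repeating the values 1.3, 5.58, 8.09, 8.35, 1.75 indefinitely.
Step 1: For a periodic sequence, every tail (a_m, a_(m+1), ...) contains all 5 period values infinitely often.
Step 2: Hence inf of every tail = min of the period values = min(1.3, 5.58, 8.09, 8.35, 1.75) = 1.3.
        liminf_n integral(f_n) = sup over m of (inf of tail from m) = 1.3.
Step 3: Similarly sup of every tail = max of the period values = 8.35.
        limsup_n integral(f_n) = 8.35.
Step 4: Fatou's lemma: integral(liminf_n f_n) <= liminf_n integral(f_n) = 1.3.
        So the integral of the pointwise liminf is at most 1.3.


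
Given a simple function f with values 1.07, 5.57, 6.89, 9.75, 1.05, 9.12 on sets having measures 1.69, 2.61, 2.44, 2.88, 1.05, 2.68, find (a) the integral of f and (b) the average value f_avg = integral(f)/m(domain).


Step 1: Integral = sum(value_i * measure_i)
= 1.07*1.69 + 5.57*2.61 + 6.89*2.44 + 9.75*2.88 + 1.05*1.05 + 9.12*2.68
= 1.8083 + 14.5377 + 16.8116 + 28.08 + 1.1025 + 24.4416
= 86.7817
Step 2: Total measure of domain = 1.69 + 2.61 + 2.44 + 2.88 + 1.05 + 2.68 = 13.35
Step 3: Average value = 86.7817 / 13.35 = 6.500502


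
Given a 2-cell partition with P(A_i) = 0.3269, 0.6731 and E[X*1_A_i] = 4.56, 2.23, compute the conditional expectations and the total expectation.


For each cell A_i: E[X|A_i] = E[X*1_A_i] / P(A_i)
Step 1: E[X|A_1] = 4.56 / 0.3269 = 13.94922
Step 2: E[X|A_2] = 2.23 / 0.6731 = 3.313029
Verification: E[X] = sum E[X*1_A_i] = 4.56 + 2.23 = 6.79


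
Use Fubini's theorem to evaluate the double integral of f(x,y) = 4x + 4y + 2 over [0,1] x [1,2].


By Fubini, integrate in x first, then y.
Step 1: Fix y, integrate over x in [0,1]:
  integral(4x + 4y + 2, x=0..1)
  = 4*(1^2 - 0^2)/2 + (4y + 2)*(1 - 0)
  = 2 + (4y + 2)*1
  = 2 + 4y + 2
  = 4 + 4y
Step 2: Integrate over y in [1,2]:
  integral(4 + 4y, y=1..2)
  = 4*1 + 4*(2^2 - 1^2)/2
  = 4 + 6
  = 10


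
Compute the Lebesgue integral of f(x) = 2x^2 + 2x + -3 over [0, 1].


The Lebesgue integral of a Riemann-integrable function agrees with the Riemann integral.
Antiderivative F(x) = (2/3)x^3 + (2/2)x^2 + -3x
F(1) = (2/3)*1^3 + (2/2)*1^2 + -3*1
     = (2/3)*1 + (2/2)*1 + -3*1
     = 0.666667 + 1 + -3
     = -1.333333
F(0) = 0.0
Integral = F(1) - F(0) = -1.333333 - 0.0 = -1.333333


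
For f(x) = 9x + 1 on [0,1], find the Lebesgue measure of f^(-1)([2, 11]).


f^(-1)([2, 11]) = {x : 2 <= 9x + 1 <= 11}
Solving: (2 - 1)/9 <= x <= (11 - 1)/9
= [0.111111, 1.111111]
Intersecting with [0,1]: [0.111111, 1]
Measure = 1 - 0.111111 = 0.888889


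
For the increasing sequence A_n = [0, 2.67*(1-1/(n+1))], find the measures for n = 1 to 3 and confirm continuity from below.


By continuity of measure from below: if A_n increases to A, then m(A_n) -> m(A).
Here A = [0, 2.67], so m(A) = 2.67
Step 1: a_1 = 2.67*(1 - 1/2) = 1.335, m(A_1) = 1.335
Step 2: a_2 = 2.67*(1 - 1/3) = 1.78, m(A_2) = 1.78
Step 3: a_3 = 2.67*(1 - 1/4) = 2.0025, m(A_3) = 2.0025
Limit: m(A_n) -> m([0,2.67]) = 2.67


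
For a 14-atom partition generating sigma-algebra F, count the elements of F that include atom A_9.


Each element of F is a union of some subset S of the 14 atoms.
The element contains A_9 iff A_9 is in S.
So we count subsets S of {A_1,...,A_14} with A_9 in S: choose freely among the other 13 atoms.
Count = 2^(14-1) = 2^13 = 8192.


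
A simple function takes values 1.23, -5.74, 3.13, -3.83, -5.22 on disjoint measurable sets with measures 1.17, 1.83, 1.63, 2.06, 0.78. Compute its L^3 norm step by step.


Step 1: Compute |f_i|^3 for each value:
  |1.23|^3 = 1.860867
  |-5.74|^3 = 189.119224
  |3.13|^3 = 30.664297
  |-3.83|^3 = 56.181887
  |-5.22|^3 = 142.236648
Step 2: Multiply by measures and sum:
  1.860867 * 1.17 = 2.177214
  189.119224 * 1.83 = 346.08818
  30.664297 * 1.63 = 49.982804
  56.181887 * 2.06 = 115.734687
  142.236648 * 0.78 = 110.944585
Sum = 2.177214 + 346.08818 + 49.982804 + 115.734687 + 110.944585 = 624.927471
Step 3: Take the p-th root:
||f||_3 = (624.927471)^(1/3) = 8.549549


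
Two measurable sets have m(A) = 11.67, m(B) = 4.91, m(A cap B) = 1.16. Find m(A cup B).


By inclusion-exclusion: m(A u B) = m(A) + m(B) - m(A n B)
= 11.67 + 4.91 - 1.16
= 15.42


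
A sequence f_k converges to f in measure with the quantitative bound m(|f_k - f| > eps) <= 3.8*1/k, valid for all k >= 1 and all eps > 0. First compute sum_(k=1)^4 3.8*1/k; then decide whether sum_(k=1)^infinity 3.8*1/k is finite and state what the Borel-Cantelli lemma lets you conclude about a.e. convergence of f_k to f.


Step 1: List the terms 3.8*1/k for k = 1 to 4:
  k=1: 3.8
  k=2: 1.9
  k=3: 1.266667
  k=4: 0.95
Step 2: Partial sum = 3.8 + 1.9 + 1.266667 + 0.95
     = 7.916667
Step 3: The full series sum_(k>=1) 3.8*1/k diverges (harmonic series, p = 1; a nonzero constant multiple of a divergent series diverges).
Step 4: The (first) Borel-Cantelli lemma requires a summable sequence of measures, so it does not apply here;
        from this bound alone no conclusion about a.e. convergence can be drawn (convergence in measure still
        gives an a.e.-convergent subsequence, but not a.e. convergence of the whole sequence).
Conclusion: series diverges; Borel-Cantelli is inconclusive about a.e. convergence of f_k.


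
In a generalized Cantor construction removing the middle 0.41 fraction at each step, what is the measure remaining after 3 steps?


Step 1: At each step, fraction remaining = 1 - 0.41 = 0.59
Step 2: After 3 steps, measure = (0.59)^3
Step 3: Computing the power step by step:
  After step 1: 0.59
  After step 2: 0.3481
  After step 3: 0.205379
Result = 0.205379


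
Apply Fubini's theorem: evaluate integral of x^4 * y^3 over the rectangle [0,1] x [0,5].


By Fubini's theorem, the double integral factors as a product of single integrals:
Step 1: integral_0^1 x^4 dx = [x^5/5] from 0 to 1
     = 1^5/5 = 0.2
Step 2: integral_0^5 y^3 dy = [y^4/4] from 0 to 5
     = 5^4/4 = 156.25
Step 3: Double integral = 0.2 * 156.25 = 31.25


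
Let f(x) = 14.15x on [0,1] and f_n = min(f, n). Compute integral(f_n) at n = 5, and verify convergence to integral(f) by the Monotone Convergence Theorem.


f(x) = 14.15x on [0,1]; f_n(x) = min(14.15x, n). At n = 5:
Step 1: f(x) reaches 5 at x = 5/14.15 = 0.353357
Step 2: integral(f_5) = integral(14.15x, 0, 0.353357) + integral(5, 0.353357, 1)
       = 14.15*0.353357^2/2 + 5*(1 - 0.353357)
       = 0.883392 + 3.233216
       = 4.116608
Step 3: As n -> infinity, f_n increases to f, so by MCT integral(f_n) -> integral(f) = 14.15/2 = 7.075.
Convergence: integral(f_5) = 4.116608 -> 7.075 as n -> infinity


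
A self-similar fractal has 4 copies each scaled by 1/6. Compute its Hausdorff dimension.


For a self-similar set with N copies scaled by 1/r:
dim_H = log(N)/log(r) = log(4)/log(6)
= 1.386294/1.791759
= 0.773706


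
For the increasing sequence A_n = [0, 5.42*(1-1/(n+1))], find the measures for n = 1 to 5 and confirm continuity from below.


By continuity of measure from below: if A_n increases to A, then m(A_n) -> m(A).
Here A = [0, 5.42], so m(A) = 5.42
Step 1: a_1 = 5.42*(1 - 1/2) = 2.71, m(A_1) = 2.71
Step 2: a_2 = 5.42*(1 - 1/3) = 3.6133, m(A_2) = 3.6133
Step 3: a_3 = 5.42*(1 - 1/4) = 4.065, m(A_3) = 4.065
Step 4: a_4 = 5.42*(1 - 1/5) = 4.336, m(A_4) = 4.336
Step 5: a_5 = 5.42*(1 - 1/6) = 4.5167, m(A_5) = 4.5167
Limit: m(A_n) -> m([0,5.42]) = 5.42


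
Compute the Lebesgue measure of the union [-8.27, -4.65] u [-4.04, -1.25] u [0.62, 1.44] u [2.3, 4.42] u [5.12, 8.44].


For pairwise disjoint intervals, m(union) = sum of lengths.
= (-4.65 - -8.27) + (-1.25 - -4.04) + (1.44 - 0.62) + (4.42 - 2.3) + (8.44 - 5.12)
= 3.62 + 2.79 + 0.82 + 2.12 + 3.32
= 12.67


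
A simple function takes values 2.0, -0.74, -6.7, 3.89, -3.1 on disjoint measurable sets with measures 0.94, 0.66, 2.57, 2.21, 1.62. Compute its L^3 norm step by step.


Step 1: Compute |f_i|^3 for each value:
  |2.0|^3 = 8
  |-0.74|^3 = 0.405224
  |-6.7|^3 = 300.763
  |3.89|^3 = 58.863869
  |-3.1|^3 = 29.791
Step 2: Multiply by measures and sum:
  8 * 0.94 = 7.52
  0.405224 * 0.66 = 0.267448
  300.763 * 2.57 = 772.96091
  58.863869 * 2.21 = 130.08915
  29.791 * 1.62 = 48.26142
Sum = 7.52 + 0.267448 + 772.96091 + 130.08915 + 48.26142 = 959.098928
Step 3: Take the p-th root:
||f||_3 = (959.098928)^(1/3) = 9.861761


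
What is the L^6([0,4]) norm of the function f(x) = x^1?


Step 1: ||f||_6 = (integral_0^4 |x^1|^6 dx)^(1/6)
     = (integral_0^4 x^6 dx)^(1/6)
Step 2: integral_0^4 x^6 dx = [x^7/(7)] from 0 to 4 = 4^7/7
     = 16384/7 = 2340.571429
Step 3: ||f||_6 = (2340.571429)^(1/6) = 3.643793


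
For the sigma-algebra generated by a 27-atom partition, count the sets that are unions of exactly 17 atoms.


Each element of F is a union of some subset of the 27 atoms.
Elements that are unions of exactly 17 atoms correspond to 17-element subsets of the 27 atoms.
Count = C(27, 17) = 27! / (17! * 10!) = 8436285.


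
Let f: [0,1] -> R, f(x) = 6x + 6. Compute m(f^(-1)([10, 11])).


f^(-1)([10, 11]) = {x : 10 <= 6x + 6 <= 11}
Solving: (10 - 6)/6 <= x <= (11 - 6)/6
= [0.666667, 0.833333]
Intersecting with [0,1]: [0.666667, 0.833333]
Measure = 0.833333 - 0.666667 = 0.166667


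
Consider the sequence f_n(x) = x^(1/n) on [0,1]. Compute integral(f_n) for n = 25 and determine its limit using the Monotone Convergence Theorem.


At n = 25: f_25(x) = x^(1/25).
Step 1: integral(x^(1/25), 0, 1) = [x^(1/25+1) / (1/25+1)] from 0 to 1
     = 1 / (1/25 + 1) = 1 / ((25+1)/25) = 25/(25+1)
     = 25/26 = 0.961538
Step 2: As n -> infinity, f_n(x) = x^(1/n) -> 1 for x in (0,1], and f_n is increasing in n.
By MCT, lim_n integral(f_n) = integral(lim_n f_n) = integral(1, 0, 1) = 1.
Step 3: Verify convergence: 25/26 = 0.961538 -> 1


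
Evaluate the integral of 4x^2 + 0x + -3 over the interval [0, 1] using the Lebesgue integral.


The Lebesgue integral of a Riemann-integrable function agrees with the Riemann integral.
Antiderivative F(x) = (4/3)x^3 + (0/2)x^2 + -3x
F(1) = (4/3)*1^3 + (0/2)*1^2 + -3*1
     = (4/3)*1 + (0/2)*1 + -3*1
     = 1.333333 + 0.0 + -3
     = -1.666667
F(0) = 0.0
Integral = F(1) - F(0) = -1.666667 - 0.0 = -1.666667


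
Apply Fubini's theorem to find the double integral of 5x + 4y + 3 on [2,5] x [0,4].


By Fubini, integrate in x first, then y.
Step 1: Fix y, integrate over x in [2,5]:
  integral(5x + 4y + 3, x=2..5)
  = 5*(5^2 - 2^2)/2 + (4y + 3)*(5 - 2)
  = 52.5 + (4y + 3)*3
  = 52.5 + 12y + 9
  = 61.5 + 12y
Step 2: Integrate over y in [0,4]:
  integral(61.5 + 12y, y=0..4)
  = 61.5*4 + 12*(4^2 - 0^2)/2
  = 246 + 96
  = 342
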